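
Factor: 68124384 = 2^5*3^2*43^1*5501^1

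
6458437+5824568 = 12283005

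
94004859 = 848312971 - 754308112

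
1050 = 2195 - 1145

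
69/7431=23/2477 = 0.01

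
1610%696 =218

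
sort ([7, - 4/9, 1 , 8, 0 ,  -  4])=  [  -  4,  -  4/9, 0, 1 , 7,8]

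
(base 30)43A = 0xe74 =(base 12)2184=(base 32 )3jk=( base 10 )3700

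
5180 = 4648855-4643675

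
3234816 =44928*72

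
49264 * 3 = 147792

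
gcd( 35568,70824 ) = 312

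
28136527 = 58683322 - 30546795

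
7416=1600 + 5816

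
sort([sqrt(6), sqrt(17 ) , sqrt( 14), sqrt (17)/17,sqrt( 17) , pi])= [sqrt(17)/17 , sqrt( 6 ), pi, sqrt(14), sqrt ( 17 ),sqrt( 17) ] 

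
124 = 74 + 50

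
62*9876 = 612312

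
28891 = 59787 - 30896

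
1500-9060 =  - 7560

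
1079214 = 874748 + 204466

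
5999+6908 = 12907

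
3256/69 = 47 + 13/69 = 47.19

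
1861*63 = 117243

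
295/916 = 295/916 = 0.32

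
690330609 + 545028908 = 1235359517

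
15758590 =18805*838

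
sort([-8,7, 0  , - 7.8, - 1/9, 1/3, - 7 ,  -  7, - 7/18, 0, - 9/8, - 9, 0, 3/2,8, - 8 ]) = [-9, - 8, - 8, -7.8, - 7, - 7, - 9/8, - 7/18,-1/9, 0,0,0,1/3, 3/2,7,8]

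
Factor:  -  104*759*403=-2^3*3^1*11^1*13^2*23^1*31^1 = -31811208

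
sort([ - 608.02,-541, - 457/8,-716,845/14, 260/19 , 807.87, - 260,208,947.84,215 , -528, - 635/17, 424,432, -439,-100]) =[ - 716, - 608.02, - 541, - 528, - 439, - 260, - 100, - 457/8,- 635/17,260/19,845/14,208, 215,424, 432 , 807.87,  947.84 ] 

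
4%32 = 4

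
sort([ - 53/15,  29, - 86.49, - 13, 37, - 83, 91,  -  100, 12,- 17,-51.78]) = [ - 100, - 86.49,-83, - 51.78,  -  17, - 13, - 53/15,12, 29, 37,91 ] 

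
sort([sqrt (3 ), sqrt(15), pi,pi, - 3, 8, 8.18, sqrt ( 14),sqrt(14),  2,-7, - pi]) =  [ - 7, - pi,-3, sqrt(3),2, pi, pi, sqrt(14),sqrt ( 14 ),sqrt( 15), 8, 8.18]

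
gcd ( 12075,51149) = 7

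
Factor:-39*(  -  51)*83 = 165087 = 3^2*13^1*17^1*83^1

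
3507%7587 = 3507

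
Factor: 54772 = 2^2*13693^1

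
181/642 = 181/642  =  0.28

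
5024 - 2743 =2281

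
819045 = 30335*27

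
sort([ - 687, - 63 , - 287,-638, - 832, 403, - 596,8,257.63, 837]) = [ - 832 , -687, - 638, -596,- 287,  -  63, 8 , 257.63, 403, 837] 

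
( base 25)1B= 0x24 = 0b100100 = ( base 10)36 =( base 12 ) 30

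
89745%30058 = 29629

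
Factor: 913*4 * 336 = 2^6*3^1 * 7^1*11^1 * 83^1 = 1227072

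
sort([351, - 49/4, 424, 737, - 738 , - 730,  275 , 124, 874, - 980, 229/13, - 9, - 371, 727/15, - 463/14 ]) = [ - 980, - 738, - 730,  -  371, - 463/14, - 49/4, - 9,229/13, 727/15, 124, 275,351, 424,737,874]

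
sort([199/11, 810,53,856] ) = [199/11,53, 810,856 ] 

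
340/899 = 340/899 = 0.38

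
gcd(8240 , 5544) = 8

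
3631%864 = 175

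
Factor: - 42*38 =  - 1596 = - 2^2*3^1* 7^1  *19^1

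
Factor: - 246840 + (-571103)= - 7^1*116849^1 = - 817943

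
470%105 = 50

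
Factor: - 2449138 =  - 2^1*19^1*64451^1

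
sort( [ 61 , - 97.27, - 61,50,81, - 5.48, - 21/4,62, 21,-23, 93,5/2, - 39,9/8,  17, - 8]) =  [ - 97.27,  -  61, - 39, - 23,  -  8,-5.48, - 21/4,9/8,5/2, 17, 21, 50, 61, 62,81,93]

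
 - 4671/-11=4671/11 = 424.64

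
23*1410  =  32430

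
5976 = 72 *83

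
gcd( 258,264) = 6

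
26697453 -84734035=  - 58036582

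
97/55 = 1 + 42/55 = 1.76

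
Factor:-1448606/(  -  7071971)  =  2^1*19^( - 1)*23^ ( - 1 )*16183^( - 1)*724303^1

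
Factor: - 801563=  - 7^1*43^1*2663^1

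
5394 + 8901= 14295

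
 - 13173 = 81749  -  94922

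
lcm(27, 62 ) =1674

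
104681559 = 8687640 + 95993919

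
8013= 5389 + 2624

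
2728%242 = 66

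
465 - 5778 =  - 5313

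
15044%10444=4600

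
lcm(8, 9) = 72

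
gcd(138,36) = 6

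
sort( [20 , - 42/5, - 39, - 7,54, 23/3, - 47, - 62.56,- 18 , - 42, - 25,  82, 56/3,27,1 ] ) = [- 62.56, - 47, - 42, - 39,-25,-18, - 42/5, - 7,1,  23/3,56/3, 20,27, 54, 82 ]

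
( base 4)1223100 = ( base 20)h34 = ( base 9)10366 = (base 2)1101011010000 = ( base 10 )6864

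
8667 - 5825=2842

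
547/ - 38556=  - 1 + 38009/38556 = - 0.01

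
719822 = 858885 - 139063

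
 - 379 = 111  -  490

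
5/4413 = 5/4413  =  0.00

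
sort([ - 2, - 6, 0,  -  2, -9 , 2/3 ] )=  [ - 9, - 6 , - 2, - 2,0, 2/3] 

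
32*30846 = 987072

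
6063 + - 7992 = -1929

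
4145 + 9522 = 13667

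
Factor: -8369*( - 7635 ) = 63897315 =3^1*5^1*509^1*8369^1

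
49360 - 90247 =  - 40887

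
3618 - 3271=347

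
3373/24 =3373/24=140.54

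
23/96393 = 1/4191=0.00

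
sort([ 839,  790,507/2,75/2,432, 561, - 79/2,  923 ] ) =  [ - 79/2, 75/2 , 507/2,432,561, 790,  839, 923 ]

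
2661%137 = 58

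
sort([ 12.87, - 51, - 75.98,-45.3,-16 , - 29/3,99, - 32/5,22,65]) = [-75.98, - 51 , - 45.3, - 16 , - 29/3 ,-32/5,12.87,22,65, 99] 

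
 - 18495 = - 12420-6075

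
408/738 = 68/123 = 0.55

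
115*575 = 66125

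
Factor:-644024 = -2^3*19^2*223^1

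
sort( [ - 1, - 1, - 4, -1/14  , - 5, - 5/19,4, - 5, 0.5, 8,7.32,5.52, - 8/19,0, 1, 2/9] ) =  [-5, - 5, - 4, - 1, - 1, - 8/19,  -  5/19, - 1/14, 0,2/9,0.5,1,4 , 5.52 , 7.32,8] 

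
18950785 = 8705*2177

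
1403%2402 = 1403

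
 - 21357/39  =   - 548 + 5/13= - 547.62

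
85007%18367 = 11539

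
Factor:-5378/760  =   - 2^ ( - 2)*5^( - 1)*19^( - 1) * 2689^1 = - 2689/380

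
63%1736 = 63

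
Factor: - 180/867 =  - 2^2*3^1*5^1*17^( - 2)= - 60/289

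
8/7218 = 4/3609 = 0.00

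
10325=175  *59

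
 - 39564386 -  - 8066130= - 31498256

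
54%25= 4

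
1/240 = 1/240 = 0.00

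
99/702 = 11/78 = 0.14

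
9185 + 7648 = 16833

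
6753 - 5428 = 1325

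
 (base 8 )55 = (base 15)30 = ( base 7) 63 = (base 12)39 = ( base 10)45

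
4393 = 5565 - 1172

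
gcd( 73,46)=1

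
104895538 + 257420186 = 362315724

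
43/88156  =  43/88156 = 0.00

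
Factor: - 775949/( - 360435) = 3^ ( - 1)*5^( - 1)*24029^( -1 )*775949^1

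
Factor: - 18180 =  - 2^2*3^2 * 5^1*101^1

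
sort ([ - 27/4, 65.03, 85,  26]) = [ - 27/4,26,65.03 , 85] 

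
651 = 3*217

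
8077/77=104 + 69/77 = 104.90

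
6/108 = 1/18 = 0.06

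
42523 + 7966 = 50489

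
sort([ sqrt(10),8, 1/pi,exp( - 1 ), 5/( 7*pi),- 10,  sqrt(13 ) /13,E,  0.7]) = [-10 , 5/(7*pi),sqrt(13 )/13, 1/pi, exp( - 1),  0.7, E,sqrt(10),8] 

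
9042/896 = 10 + 41/448 = 10.09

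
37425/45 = 831 + 2/3 = 831.67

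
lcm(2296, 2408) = 98728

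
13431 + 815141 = 828572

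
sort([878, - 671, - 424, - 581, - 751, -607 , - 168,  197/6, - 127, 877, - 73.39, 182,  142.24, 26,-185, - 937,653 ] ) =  [ - 937, - 751, - 671, - 607, - 581, - 424, - 185,-168, - 127, - 73.39  ,  26, 197/6, 142.24, 182, 653, 877,  878]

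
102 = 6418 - 6316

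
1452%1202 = 250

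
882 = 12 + 870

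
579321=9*64369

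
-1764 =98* ( - 18)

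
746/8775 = 746/8775 = 0.09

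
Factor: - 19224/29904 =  - 9/14 = -  2^( - 1 )*3^2*7^(-1 ) 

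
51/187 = 3/11=0.27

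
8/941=8/941= 0.01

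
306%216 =90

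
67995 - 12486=55509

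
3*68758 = 206274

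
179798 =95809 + 83989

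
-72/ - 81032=9/10129 = 0.00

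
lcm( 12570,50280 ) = 50280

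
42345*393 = 16641585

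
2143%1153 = 990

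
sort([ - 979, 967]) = [ - 979, 967] 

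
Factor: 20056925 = 5^2*7^3 * 2339^1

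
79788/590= 135 + 69/295 =135.23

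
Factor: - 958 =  - 2^1 *479^1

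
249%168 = 81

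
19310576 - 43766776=  -  24456200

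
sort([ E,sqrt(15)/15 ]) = [ sqrt( 15)/15,  E]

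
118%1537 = 118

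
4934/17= 4934/17= 290.24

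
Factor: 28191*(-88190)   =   -2486164290 = -2^1 * 3^1*5^1*8819^1* 9397^1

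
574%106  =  44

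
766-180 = 586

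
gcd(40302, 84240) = 18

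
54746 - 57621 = -2875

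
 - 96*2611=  - 250656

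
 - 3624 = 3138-6762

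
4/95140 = 1/23785 = 0.00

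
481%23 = 21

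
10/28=5/14 = 0.36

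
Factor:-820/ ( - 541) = 2^2 *5^1*41^1*541^( - 1)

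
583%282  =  19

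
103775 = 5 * 20755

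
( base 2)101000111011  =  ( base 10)2619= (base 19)74g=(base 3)10121000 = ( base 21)5jf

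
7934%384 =254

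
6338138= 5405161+932977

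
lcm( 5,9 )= 45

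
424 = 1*424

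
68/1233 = 68/1233 = 0.06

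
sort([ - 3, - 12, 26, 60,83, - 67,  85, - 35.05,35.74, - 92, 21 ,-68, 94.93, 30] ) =[ - 92 , - 68 , - 67, - 35.05, - 12,-3,21, 26, 30, 35.74, 60, 83, 85, 94.93 ] 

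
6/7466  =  3/3733 = 0.00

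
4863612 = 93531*52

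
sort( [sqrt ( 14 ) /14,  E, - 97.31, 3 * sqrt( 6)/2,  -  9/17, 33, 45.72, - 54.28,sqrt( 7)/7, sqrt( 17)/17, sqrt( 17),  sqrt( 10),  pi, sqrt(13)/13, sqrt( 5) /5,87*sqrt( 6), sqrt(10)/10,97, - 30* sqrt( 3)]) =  [-97.31, - 54.28, - 30*sqrt( 3), - 9/17,sqrt( 17)/17,sqrt( 14) /14,sqrt(13 )/13, sqrt( 10)/10,sqrt(7)/7 , sqrt( 5 )/5 , E,pi,sqrt( 10), 3*sqrt (6)/2,  sqrt( 17 ),33, 45.72,97, 87*sqrt( 6) ] 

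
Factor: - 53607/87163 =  - 3^1 * 101^( - 1)*107^1*167^1*863^( - 1 )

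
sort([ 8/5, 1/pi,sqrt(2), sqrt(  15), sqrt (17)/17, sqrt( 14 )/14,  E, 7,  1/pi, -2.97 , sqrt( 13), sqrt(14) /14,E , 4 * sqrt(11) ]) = [ - 2.97 , sqrt(17) /17,sqrt( 14) /14,sqrt(14 ) /14, 1/pi , 1/pi,  sqrt(2), 8/5, E , E, sqrt(13) , sqrt( 15),  7, 4* sqrt( 11)]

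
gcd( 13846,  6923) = 6923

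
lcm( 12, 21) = 84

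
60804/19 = 60804/19 = 3200.21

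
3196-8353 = -5157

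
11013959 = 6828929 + 4185030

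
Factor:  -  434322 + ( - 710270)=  - 2^4*71537^1  =  -1144592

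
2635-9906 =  - 7271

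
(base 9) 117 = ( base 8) 141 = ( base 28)3d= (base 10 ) 97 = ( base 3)10121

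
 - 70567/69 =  - 1023 + 20/69 = - 1022.71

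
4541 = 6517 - 1976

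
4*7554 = 30216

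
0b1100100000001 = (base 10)6401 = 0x1901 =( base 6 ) 45345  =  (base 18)11db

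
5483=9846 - 4363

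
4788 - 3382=1406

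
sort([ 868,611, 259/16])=[259/16,611, 868]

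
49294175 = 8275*5957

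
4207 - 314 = 3893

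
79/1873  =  79/1873=0.04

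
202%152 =50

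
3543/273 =1181/91  =  12.98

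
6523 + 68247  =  74770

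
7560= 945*8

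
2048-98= 1950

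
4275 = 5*855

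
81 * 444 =35964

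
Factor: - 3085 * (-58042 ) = 2^1*5^1*617^1*  29021^1= 179059570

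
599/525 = 599/525 = 1.14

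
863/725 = 1 + 138/725 =1.19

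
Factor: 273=3^1 * 7^1*13^1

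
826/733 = 1 + 93/733 = 1.13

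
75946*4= 303784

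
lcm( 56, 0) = 0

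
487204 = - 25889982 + 26377186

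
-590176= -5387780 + 4797604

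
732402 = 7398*99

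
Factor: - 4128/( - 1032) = 2^2 = 4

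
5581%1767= 280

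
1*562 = 562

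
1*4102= 4102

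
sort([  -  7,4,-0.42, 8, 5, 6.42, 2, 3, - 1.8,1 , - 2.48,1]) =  [ - 7, - 2.48, - 1.8 , - 0.42,1,1, 2 , 3,4, 5, 6.42,8 ]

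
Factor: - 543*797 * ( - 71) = 3^1*71^1 * 181^1*797^1 = 30726741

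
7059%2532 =1995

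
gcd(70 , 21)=7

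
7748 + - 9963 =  - 2215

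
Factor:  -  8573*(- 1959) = 3^1*653^1*8573^1 = 16794507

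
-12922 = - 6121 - 6801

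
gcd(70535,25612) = 1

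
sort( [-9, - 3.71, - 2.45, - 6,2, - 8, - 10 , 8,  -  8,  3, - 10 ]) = [ - 10, - 10,  -  9,  -  8,-8,  -  6,  -  3.71,-2.45, 2 , 3, 8] 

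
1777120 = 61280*29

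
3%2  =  1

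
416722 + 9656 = 426378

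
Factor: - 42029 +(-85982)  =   - 13^1*43^1*229^1 = - 128011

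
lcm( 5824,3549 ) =227136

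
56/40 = 1 + 2/5 = 1.40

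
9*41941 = 377469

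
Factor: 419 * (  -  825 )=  - 3^1*5^2 * 11^1 * 419^1 = -345675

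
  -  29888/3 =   -  9963 + 1/3 = -9962.67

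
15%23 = 15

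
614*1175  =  721450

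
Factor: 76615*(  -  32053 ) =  - 5^1*7^2  *  11^1 * 19^1*199^1*241^1 = - 2455740595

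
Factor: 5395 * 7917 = 42712215 = 3^1*5^1*7^1*13^2* 29^1*83^1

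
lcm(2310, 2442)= 85470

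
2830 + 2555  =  5385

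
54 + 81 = 135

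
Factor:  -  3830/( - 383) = 10 = 2^1 * 5^1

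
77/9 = 8+5/9=8.56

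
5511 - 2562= 2949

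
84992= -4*(  -  21248)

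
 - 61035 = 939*( - 65)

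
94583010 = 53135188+41447822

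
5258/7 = 751 + 1/7= 751.14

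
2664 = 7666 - 5002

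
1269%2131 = 1269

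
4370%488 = 466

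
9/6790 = 9/6790 = 0.00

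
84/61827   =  28/20609  =  0.00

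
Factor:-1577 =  -19^1*83^1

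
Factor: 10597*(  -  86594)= - 2^1 * 29^1 * 1493^1*10597^1 = -917636618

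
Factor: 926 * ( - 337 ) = -312062 = -  2^1*337^1*463^1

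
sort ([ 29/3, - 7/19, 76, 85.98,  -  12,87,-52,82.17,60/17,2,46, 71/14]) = [ - 52,-12, -7/19,2,60/17,71/14,29/3,46,  76, 82.17,85.98,87]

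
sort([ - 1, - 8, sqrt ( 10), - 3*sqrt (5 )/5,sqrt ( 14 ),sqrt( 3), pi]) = [-8, - 3 * sqrt( 5 ) /5, - 1, sqrt(3), pi,sqrt ( 10 ), sqrt(14) ]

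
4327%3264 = 1063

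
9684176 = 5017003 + 4667173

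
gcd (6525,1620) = 45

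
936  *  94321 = 88284456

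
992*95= 94240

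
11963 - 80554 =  - 68591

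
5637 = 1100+4537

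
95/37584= 95/37584 = 0.00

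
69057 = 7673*9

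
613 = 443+170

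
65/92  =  65/92 = 0.71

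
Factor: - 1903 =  - 11^1* 173^1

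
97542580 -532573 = 97010007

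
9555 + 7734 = 17289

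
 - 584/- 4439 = 584/4439 = 0.13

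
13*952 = 12376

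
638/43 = 638/43 = 14.84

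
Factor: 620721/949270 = 2^( - 1)* 3^2*5^( - 1)*7^( - 1 )*17^1 * 71^(-1 )*191^( - 1)*4057^1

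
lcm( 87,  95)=8265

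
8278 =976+7302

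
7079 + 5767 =12846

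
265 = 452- 187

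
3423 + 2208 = 5631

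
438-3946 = -3508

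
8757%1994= 781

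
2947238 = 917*3214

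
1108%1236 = 1108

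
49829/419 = 49829/419 = 118.92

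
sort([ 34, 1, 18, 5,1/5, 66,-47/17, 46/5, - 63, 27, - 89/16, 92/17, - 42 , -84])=[- 84, - 63 , -42, - 89/16,-47/17, 1/5,  1, 5, 92/17, 46/5, 18,  27,34 , 66 ] 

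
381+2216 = 2597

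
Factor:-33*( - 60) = 2^2*3^2*5^1*11^1 = 1980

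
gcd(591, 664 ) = 1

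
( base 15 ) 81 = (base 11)100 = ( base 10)121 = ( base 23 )56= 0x79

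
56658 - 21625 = 35033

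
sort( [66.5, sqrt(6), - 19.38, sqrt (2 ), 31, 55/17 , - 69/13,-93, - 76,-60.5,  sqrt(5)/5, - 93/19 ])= [  -  93, - 76, - 60.5,- 19.38,-69/13 , -93/19, sqrt(5 ) /5,sqrt ( 2), sqrt( 6 ), 55/17 , 31, 66.5]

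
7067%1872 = 1451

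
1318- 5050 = - 3732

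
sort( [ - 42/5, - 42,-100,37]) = [ - 100, - 42, - 42/5, 37 ] 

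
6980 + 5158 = 12138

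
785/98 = 785/98  =  8.01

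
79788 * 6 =478728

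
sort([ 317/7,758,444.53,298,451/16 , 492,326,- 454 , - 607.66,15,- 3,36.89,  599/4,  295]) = [ - 607.66,  -  454 , - 3, 15,451/16, 36.89,317/7, 599/4, 295, 298, 326 , 444.53,492,758]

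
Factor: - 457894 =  - 2^1*283^1*809^1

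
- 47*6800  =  -319600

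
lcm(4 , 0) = 0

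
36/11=3 + 3/11 = 3.27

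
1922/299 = 1922/299 =6.43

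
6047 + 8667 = 14714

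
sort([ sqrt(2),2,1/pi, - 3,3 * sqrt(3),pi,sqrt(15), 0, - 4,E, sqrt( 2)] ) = [ - 4  , - 3,0, 1/pi,sqrt( 2 ), sqrt(2),  2, E,pi,sqrt(15), 3*sqrt( 3)]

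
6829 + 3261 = 10090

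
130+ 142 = 272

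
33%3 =0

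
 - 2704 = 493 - 3197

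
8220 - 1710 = 6510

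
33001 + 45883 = 78884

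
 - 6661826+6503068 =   -  158758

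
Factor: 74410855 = 5^1*43^1 * 346097^1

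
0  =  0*1517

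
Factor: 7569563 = 599^1*12637^1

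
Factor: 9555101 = 61^1*156641^1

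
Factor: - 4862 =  - 2^1*11^1* 13^1*17^1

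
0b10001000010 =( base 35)V5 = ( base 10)1090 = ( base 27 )1DA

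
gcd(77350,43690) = 170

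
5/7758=5/7758= 0.00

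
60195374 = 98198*613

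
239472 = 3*79824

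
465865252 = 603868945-138003693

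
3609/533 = 6 + 411/533 = 6.77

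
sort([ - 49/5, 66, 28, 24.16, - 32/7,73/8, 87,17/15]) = [-49/5 , - 32/7,17/15,  73/8, 24.16, 28, 66,  87]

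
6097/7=871=871.00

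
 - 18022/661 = - 28  +  486/661 = - 27.26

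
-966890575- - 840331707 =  - 126558868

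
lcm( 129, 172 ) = 516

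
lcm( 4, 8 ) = 8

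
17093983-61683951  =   - 44589968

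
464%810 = 464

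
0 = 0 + 0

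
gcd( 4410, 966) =42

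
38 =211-173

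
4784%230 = 184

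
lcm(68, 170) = 340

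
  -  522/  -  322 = 261/161 = 1.62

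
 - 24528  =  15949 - 40477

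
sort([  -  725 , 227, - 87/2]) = [ -725 ,-87/2, 227 ]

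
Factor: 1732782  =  2^1*3^1  *  53^1*5449^1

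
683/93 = 7 + 32/93 =7.34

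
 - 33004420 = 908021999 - 941026419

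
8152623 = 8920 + 8143703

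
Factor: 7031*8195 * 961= 55371902245 = 5^1 * 11^1*31^2*79^1*89^1*149^1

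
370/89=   4+ 14/89 = 4.16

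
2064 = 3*688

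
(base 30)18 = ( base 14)2A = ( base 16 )26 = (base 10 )38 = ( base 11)35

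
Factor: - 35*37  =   - 5^1*7^1*37^1 = - 1295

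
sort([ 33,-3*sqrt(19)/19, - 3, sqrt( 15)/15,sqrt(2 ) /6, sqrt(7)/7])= [ - 3, - 3*sqrt( 19)/19, sqrt ( 2) /6, sqrt( 15 ) /15,sqrt(7)/7, 33 ] 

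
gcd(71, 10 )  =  1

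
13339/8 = 13339/8 =1667.38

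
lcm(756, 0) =0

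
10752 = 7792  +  2960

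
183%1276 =183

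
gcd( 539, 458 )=1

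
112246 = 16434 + 95812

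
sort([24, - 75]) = [- 75, 24] 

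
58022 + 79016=137038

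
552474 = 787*702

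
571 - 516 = 55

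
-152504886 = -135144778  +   - 17360108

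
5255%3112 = 2143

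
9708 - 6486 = 3222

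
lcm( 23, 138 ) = 138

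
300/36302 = 150/18151 = 0.01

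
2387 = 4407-2020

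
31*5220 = 161820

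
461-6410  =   - 5949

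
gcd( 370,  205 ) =5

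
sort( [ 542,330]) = [330,  542 ] 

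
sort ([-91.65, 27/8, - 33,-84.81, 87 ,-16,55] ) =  [-91.65,-84.81, - 33,-16, 27/8,55,87 ] 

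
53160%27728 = 25432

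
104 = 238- 134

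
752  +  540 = 1292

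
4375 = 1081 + 3294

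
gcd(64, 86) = 2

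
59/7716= 59/7716 = 0.01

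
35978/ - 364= - 99 + 29/182 = - 98.84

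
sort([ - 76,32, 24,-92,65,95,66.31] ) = [ - 92, - 76,24,32,65, 66.31, 95] 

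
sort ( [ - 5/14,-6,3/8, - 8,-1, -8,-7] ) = [ - 8, - 8, - 7,  -  6  , - 1,-5/14,3/8] 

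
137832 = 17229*8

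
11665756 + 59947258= 71613014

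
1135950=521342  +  614608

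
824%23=19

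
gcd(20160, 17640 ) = 2520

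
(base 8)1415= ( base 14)3DB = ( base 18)277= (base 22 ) 1db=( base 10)781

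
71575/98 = 730 + 5/14 = 730.36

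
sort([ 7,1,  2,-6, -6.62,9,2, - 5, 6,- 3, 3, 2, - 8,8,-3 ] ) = [ - 8,-6.62, - 6,  -  5, - 3 , - 3,1,2,2 , 2,3,6,7,8,9]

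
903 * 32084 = 28971852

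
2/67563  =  2/67563= 0.00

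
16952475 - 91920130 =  - 74967655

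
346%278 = 68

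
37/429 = 37/429 =0.09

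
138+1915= 2053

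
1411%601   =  209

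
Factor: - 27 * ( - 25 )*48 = 2^4*3^4*5^2 = 32400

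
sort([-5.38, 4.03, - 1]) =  [ - 5.38, - 1,  4.03]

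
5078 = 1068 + 4010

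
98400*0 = 0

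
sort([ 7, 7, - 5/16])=[ - 5/16, 7, 7 ] 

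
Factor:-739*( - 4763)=3519857  =  11^1*433^1* 739^1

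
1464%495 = 474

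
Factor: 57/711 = 3^( - 1 )*19^1 * 79^( - 1 ) = 19/237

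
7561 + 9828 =17389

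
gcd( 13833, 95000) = 1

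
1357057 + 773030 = 2130087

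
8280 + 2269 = 10549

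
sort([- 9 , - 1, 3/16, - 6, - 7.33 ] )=[ - 9, - 7.33, - 6,-1, 3/16]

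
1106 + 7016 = 8122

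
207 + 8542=8749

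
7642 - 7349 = 293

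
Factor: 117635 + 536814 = 17^1 * 137^1*281^1 = 654449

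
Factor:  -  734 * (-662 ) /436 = 121477/109 = 109^( - 1 )*331^1  *367^1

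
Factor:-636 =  - 2^2* 3^1*53^1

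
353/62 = 353/62 = 5.69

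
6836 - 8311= - 1475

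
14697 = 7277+7420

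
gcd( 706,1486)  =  2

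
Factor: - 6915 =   -  3^1*5^1*461^1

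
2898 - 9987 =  - 7089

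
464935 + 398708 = 863643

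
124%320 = 124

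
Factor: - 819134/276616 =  - 2^( - 2)*29^2 * 71^( - 1 )=- 841/284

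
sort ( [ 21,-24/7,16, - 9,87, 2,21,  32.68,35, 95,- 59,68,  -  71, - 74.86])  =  [ - 74.86, - 71, - 59, - 9,- 24/7,2, 16,21, 21,32.68,35,68,87,95 ]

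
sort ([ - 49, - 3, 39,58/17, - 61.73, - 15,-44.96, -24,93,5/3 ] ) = [ - 61.73, - 49,-44.96, - 24,- 15, - 3, 5/3,58/17 , 39,93 ]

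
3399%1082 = 153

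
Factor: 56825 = 5^2*2273^1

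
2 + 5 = 7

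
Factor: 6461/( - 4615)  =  -5^(-1 )*7^1 = -7/5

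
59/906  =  59/906 = 0.07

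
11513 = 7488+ 4025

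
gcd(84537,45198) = 837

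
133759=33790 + 99969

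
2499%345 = 84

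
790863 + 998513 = 1789376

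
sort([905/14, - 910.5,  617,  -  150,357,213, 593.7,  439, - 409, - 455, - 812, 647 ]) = [ - 910.5 , - 812, - 455 , -409, - 150,905/14,  213, 357,  439, 593.7,617,647 ] 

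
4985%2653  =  2332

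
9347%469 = 436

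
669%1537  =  669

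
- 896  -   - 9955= 9059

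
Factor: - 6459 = -3^1*2153^1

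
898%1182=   898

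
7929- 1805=6124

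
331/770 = 331/770 = 0.43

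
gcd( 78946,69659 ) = 1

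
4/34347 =4/34347 = 0.00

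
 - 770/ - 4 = 192 + 1/2 = 192.50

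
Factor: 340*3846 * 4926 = 2^4 * 3^2*5^1*17^1*641^1*821^1 = 6441434640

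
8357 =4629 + 3728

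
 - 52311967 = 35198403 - 87510370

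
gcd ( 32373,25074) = 9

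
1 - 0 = 1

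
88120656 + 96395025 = 184515681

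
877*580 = 508660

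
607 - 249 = 358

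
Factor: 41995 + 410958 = 452953^1 = 452953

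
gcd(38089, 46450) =929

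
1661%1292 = 369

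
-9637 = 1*(-9637)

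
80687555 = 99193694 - 18506139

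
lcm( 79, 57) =4503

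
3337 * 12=40044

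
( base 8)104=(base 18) 3e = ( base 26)2g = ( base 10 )68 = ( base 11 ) 62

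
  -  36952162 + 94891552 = 57939390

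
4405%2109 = 187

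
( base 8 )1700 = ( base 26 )1AO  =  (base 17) 358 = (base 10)960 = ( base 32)u0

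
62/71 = 62/71= 0.87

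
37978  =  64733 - 26755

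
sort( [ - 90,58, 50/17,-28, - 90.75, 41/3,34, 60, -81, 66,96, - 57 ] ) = [- 90.75 ,-90,- 81,- 57,-28, 50/17, 41/3, 34,58, 60,66, 96]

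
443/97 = 4 + 55/97 = 4.57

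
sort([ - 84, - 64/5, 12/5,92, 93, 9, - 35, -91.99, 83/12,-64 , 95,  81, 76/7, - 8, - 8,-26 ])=[ - 91.99,-84, - 64, - 35, - 26, - 64/5, - 8,-8,  12/5, 83/12,9,76/7,81,92,93,95 ] 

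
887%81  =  77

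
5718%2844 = 30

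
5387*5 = 26935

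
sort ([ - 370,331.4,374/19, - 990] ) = [ -990, - 370,374/19 , 331.4]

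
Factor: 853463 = 13^1 * 65651^1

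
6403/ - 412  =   - 6403/412 =- 15.54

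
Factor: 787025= 5^2*31481^1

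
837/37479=9/403 = 0.02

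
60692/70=30346/35=867.03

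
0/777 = 0 = 0.00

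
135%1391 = 135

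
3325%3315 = 10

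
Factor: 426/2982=1/7 =7^ ( -1)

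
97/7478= 97/7478  =  0.01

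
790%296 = 198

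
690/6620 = 69/662 = 0.10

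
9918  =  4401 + 5517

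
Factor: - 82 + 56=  - 26 = - 2^1*13^1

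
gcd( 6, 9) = 3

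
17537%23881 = 17537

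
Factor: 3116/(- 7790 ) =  - 2^1*5^( - 1) = -2/5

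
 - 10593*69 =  - 730917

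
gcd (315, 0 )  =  315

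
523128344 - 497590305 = 25538039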